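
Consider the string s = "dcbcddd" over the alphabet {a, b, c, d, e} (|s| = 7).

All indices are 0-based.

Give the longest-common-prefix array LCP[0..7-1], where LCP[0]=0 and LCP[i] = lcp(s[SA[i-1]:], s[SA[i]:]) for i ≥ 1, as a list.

[0, 0, 1, 0, 1, 1, 2]

sorted suffixes:
  #0 SA[0]=2  'bcddd'
  #1 SA[1]=1  'cbcddd'
  #2 SA[2]=3  'cddd'
  #3 SA[3]=6  'd'
  #4 SA[4]=0  'dcbcddd'
  #5 SA[5]=5  'dd'
  #6 SA[6]=4  'ddd'

SA = [2, 1, 3, 6, 0, 5, 4]
i: (SA[i-1],SA[i]) lcp shared
  1: (2,1) 0 ''
  2: (1,3) 1 'c'
  3: (3,6) 0 ''
  4: (6,0) 1 'd'
  5: (0,5) 1 'd'
  6: (5,4) 2 'dd'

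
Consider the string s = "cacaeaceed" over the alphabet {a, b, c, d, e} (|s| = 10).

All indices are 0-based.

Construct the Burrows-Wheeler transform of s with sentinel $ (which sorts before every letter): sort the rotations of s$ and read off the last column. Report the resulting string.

dcec$aaeaec

rank  rotation     last
    0  $cacaeaceed  d
    1  acaeaceed$c  c
    2  aceed$cacae  e
    3  aeaceed$cac  c
    4  cacaeaceed$  $
    5  caeaceed$ca  a
    6  ceed$cacaea  a
    7  d$cacaeacee  e
    8  eaceed$caca  a
    9  ed$cacaeace  e
   10  eed$cacaeac  c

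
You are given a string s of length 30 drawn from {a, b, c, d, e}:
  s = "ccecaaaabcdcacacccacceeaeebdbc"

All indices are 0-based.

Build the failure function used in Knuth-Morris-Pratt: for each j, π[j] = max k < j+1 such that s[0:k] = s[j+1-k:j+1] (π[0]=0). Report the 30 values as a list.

[0, 1, 0, 1, 0, 0, 0, 0, 0, 1, 0, 1, 0, 1, 0, 1, 2, 2, 0, 1, 2, 3, 0, 0, 0, 0, 0, 0, 0, 1]

π[0] = 0
j=1 s[j]='c': π[1]=1 (border 'c')
j=2 s[j]='e': k: 1→0; π[2]=0 (border '')
j=3 s[j]='c': π[3]=1 (border 'c')
j=4 s[j]='a': k: 1→0; π[4]=0 (border '')
j=5 s[j]='a': π[5]=0 (border '')
j=6 s[j]='a': π[6]=0 (border '')
j=7 s[j]='a': π[7]=0 (border '')
j=8 s[j]='b': π[8]=0 (border '')
j=9 s[j]='c': π[9]=1 (border 'c')
j=10 s[j]='d': k: 1→0; π[10]=0 (border '')
j=11 s[j]='c': π[11]=1 (border 'c')
j=12 s[j]='a': k: 1→0; π[12]=0 (border '')
j=13 s[j]='c': π[13]=1 (border 'c')
j=14 s[j]='a': k: 1→0; π[14]=0 (border '')
j=15 s[j]='c': π[15]=1 (border 'c')
j=16 s[j]='c': π[16]=2 (border 'cc')
j=17 s[j]='c': k: 2→1; π[17]=2 (border 'cc')
j=18 s[j]='a': k: 2→1→0; π[18]=0 (border '')
j=19 s[j]='c': π[19]=1 (border 'c')
j=20 s[j]='c': π[20]=2 (border 'cc')
j=21 s[j]='e': π[21]=3 (border 'cce')
j=22 s[j]='e': k: 3→0; π[22]=0 (border '')
j=23 s[j]='a': π[23]=0 (border '')
j=24 s[j]='e': π[24]=0 (border '')
j=25 s[j]='e': π[25]=0 (border '')
j=26 s[j]='b': π[26]=0 (border '')
j=27 s[j]='d': π[27]=0 (border '')
j=28 s[j]='b': π[28]=0 (border '')
j=29 s[j]='c': π[29]=1 (border 'c')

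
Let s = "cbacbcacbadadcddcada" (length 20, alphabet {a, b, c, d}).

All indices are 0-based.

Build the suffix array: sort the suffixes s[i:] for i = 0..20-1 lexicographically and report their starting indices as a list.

rank | idx | suffix
   0 |  19 | a
   1 |   6 | acbadadcddcada
   2 |   2 | acbcacbadadcddcada
   3 |  17 | ada
   4 |   9 | adadcddcada
   5 |  11 | adcddcada
   6 |   1 | bacbcacbadadcddcada
   7 |   8 | badadcddcada
   8 |   4 | bcacbadadcddcada
   9 |   5 | cacbadadcddcada
  10 |  16 | cada
  11 |   0 | cbacbcacbadadcddcada
  12 |   7 | cbadadcddcada
  13 |   3 | cbcacbadadcddcada
  14 |  13 | cddcada
  15 |  18 | da
  16 |  10 | dadcddcada
  17 |  15 | dcada
  18 |  12 | dcddcada
  19 |  14 | ddcada

[19, 6, 2, 17, 9, 11, 1, 8, 4, 5, 16, 0, 7, 3, 13, 18, 10, 15, 12, 14]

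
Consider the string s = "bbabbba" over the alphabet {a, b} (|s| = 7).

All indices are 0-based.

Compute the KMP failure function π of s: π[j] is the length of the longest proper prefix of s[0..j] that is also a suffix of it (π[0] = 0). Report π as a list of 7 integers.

[0, 1, 0, 1, 2, 2, 3]

π[0] = 0
j=1 s[j]='b': π[1]=1 (border 'b')
j=2 s[j]='a': k: 1→0; π[2]=0 (border '')
j=3 s[j]='b': π[3]=1 (border 'b')
j=4 s[j]='b': π[4]=2 (border 'bb')
j=5 s[j]='b': k: 2→1; π[5]=2 (border 'bb')
j=6 s[j]='a': π[6]=3 (border 'bba')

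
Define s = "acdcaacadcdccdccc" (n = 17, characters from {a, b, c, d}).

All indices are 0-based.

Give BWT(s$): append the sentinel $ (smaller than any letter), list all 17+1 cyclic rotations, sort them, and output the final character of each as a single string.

rank  rotation            last
    0  $acdcaacadcdccdccc  c
    1  aacadcdccdccc$acdc  c
    2  acadcdccdccc$acdca  a
    3  acdcaacadcdccdccc$  $
    4  adcdccdccc$acdcaac  c
    5  c$acdcaacadcdccdcc  c
    6  caacadcdccdccc$acd  d
    7  cadcdccdccc$acdcaa  a
    8  cc$acdcaacadcdccdc  c
    9  ccc$acdcaacadcdccd  d
   10  ccdccc$acdcaacadcd  d
   11  cdcaacadcdccdccc$a  a
   12  cdccc$acdcaacadcdc  c
   13  cdccdccc$acdcaacad  d
   14  dcaacadcdccdccc$ac  c
   15  dccc$acdcaacadcdcc  c
   16  dccdccc$acdcaacadc  c
   17  dcdccdccc$acdcaaca  a

cca$ccdacddacdccca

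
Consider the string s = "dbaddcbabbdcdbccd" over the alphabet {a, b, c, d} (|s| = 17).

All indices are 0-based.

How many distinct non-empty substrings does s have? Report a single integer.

rank→(start, suffix):
  0 → (7, 'abbdcdbccd')
  1 → (2, 'addcbabbdcdbccd')
  2 → (6, 'babbdcdbccd')
  3 → (1, 'baddcbabbdcdbccd')
  4 → (8, 'bbdcdbccd')
  5 → (13, 'bccd')
  6 → (9, 'bdcdbccd')
  7 → (5, 'cbabbdcdbccd')
  8 → (14, 'ccd')
  9 → (15, 'cd')
  10 → (11, 'cdbccd')
  11 → (16, 'd')
  12 → (0, 'dbaddcbabbdcdbccd')
  13 → (12, 'dbccd')
  14 → (4, 'dcbabbdcdbccd')
  15 → (10, 'dcdbccd')
  16 → (3, 'ddcbabbdcdbccd')

SA = [7, 2, 6, 1, 8, 13, 9, 5, 14, 15, 11, 16, 0, 12, 4, 10, 3]
[i] adj suffixes → lcp
  [1] 7/2 → 1 ('a')
  [2] 2/6 → 0 ('')
  [3] 6/1 → 2 ('ba')
  [4] 1/8 → 1 ('b')
  [5] 8/13 → 1 ('b')
  [6] 13/9 → 1 ('b')
  [7] 9/5 → 0 ('')
  [8] 5/14 → 1 ('c')
  [9] 14/15 → 1 ('c')
  [10] 15/11 → 2 ('cd')
  [11] 11/16 → 0 ('')
  [12] 16/0 → 1 ('d')
  [13] 0/12 → 2 ('db')
  [14] 12/4 → 1 ('d')
  [15] 4/10 → 2 ('dc')
  [16] 10/3 → 1 ('d')

n(n+1)/2 = 17·18/2 = 153
Σ LCP = 0 + 1 + 0 + 2 + 1 + 1 + 1 + 0 + 1 + 1 + 2 + 0 + 1 + 2 + 1 + 2 + 1 = 17
distinct = 153 − 17 = 136

136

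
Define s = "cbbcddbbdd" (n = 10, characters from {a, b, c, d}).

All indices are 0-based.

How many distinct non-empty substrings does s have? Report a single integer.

46

sorted suffixes:
  #0 SA[0]=1  'bbcddbbdd'
  #1 SA[1]=6  'bbdd'
  #2 SA[2]=2  'bcddbbdd'
  #3 SA[3]=7  'bdd'
  #4 SA[4]=0  'cbbcddbbdd'
  #5 SA[5]=3  'cddbbdd'
  #6 SA[6]=9  'd'
  #7 SA[7]=5  'dbbdd'
  #8 SA[8]=8  'dd'
  #9 SA[9]=4  'ddbbdd'

SA = [1, 6, 2, 7, 0, 3, 9, 5, 8, 4]
rank  pair      lcp
   1  s[1:],s[6:]  2  'bb'
   2  s[6:],s[2:]  1  'b'
   3  s[2:],s[7:]  1  'b'
   4  s[7:],s[0:]  0  ''
   5  s[0:],s[3:]  1  'c'
   6  s[3:],s[9:]  0  ''
   7  s[9:],s[5:]  1  'd'
   8  s[5:],s[8:]  1  'd'
   9  s[8:],s[4:]  2  'dd'

n(n+1)/2 = 10·11/2 = 55
Σ LCP = 0 + 2 + 1 + 1 + 0 + 1 + 0 + 1 + 1 + 2 = 9
distinct = 55 − 9 = 46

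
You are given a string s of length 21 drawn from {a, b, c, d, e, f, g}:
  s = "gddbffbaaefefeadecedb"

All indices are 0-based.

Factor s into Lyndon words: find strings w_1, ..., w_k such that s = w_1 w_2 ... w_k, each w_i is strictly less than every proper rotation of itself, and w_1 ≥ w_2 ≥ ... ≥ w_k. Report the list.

["g", "d", "d", "bff", "b", "aaefefeadecedb"]

emit factor 1: 'g' (i=0, period=1)
emit factor 2: 'd' (i=1, period=1)
emit factor 3: 'd' (i=2, period=1)
emit factor 4: 'bff' (i=3, period=3)
emit factor 5: 'b' (i=6, period=1)
emit factor 6: 'aaefefeadecedb' (i=7, period=14)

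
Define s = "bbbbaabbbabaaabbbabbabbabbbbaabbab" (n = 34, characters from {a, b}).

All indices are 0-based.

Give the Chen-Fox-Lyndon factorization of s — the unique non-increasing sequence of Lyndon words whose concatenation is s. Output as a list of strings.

emit factor 1: 'b' (i=0, period=1)
emit factor 2: 'b' (i=1, period=1)
emit factor 3: 'b' (i=2, period=1)
emit factor 4: 'b' (i=3, period=1)
emit factor 5: 'aabbbab' (i=4, period=7)
emit factor 6: 'aaabbbabbabbabbbbaabbab' (i=11, period=23)

["b", "b", "b", "b", "aabbbab", "aaabbbabbabbabbbbaabbab"]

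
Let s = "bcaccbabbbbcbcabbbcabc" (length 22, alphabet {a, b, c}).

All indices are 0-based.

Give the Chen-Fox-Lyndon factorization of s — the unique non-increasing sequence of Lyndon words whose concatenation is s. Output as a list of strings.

emit factor 1: 'bc' (i=0, period=2)
emit factor 2: 'accb' (i=2, period=4)
emit factor 3: 'abbbbcbcabbbcabc' (i=6, period=16)

["bc", "accb", "abbbbcbcabbbcabc"]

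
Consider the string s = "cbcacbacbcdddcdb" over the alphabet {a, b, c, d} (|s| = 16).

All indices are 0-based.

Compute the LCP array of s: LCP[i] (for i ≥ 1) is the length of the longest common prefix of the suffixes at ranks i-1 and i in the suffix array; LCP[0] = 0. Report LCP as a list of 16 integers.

[0, 3, 0, 1, 1, 2, 0, 1, 2, 3, 1, 2, 0, 1, 1, 2]

sorted suffixes:
  #0 SA[0]=3  'acbacbcdddcdb'
  #1 SA[1]=6  'acbcdddcdb'
  #2 SA[2]=15  'b'
  #3 SA[3]=5  'bacbcdddcdb'
  #4 SA[4]=1  'bcacbacbcdddcdb'
  #5 SA[5]=8  'bcdddcdb'
  #6 SA[6]=2  'cacbacbcdddcdb'
  #7 SA[7]=4  'cbacbcdddcdb'
  #8 SA[8]=0  'cbcacbacbcdddcdb'
  #9 SA[9]=7  'cbcdddcdb'
  #10 SA[10]=13  'cdb'
  #11 SA[11]=9  'cdddcdb'
  #12 SA[12]=14  'db'
  #13 SA[13]=12  'dcdb'
  #14 SA[14]=11  'ddcdb'
  #15 SA[15]=10  'dddcdb'

SA = [3, 6, 15, 5, 1, 8, 2, 4, 0, 7, 13, 9, 14, 12, 11, 10]
rank  pair      lcp
   1  s[3:],s[6:]  3  'acb'
   2  s[6:],s[15:]  0  ''
   3  s[15:],s[5:]  1  'b'
   4  s[5:],s[1:]  1  'b'
   5  s[1:],s[8:]  2  'bc'
   6  s[8:],s[2:]  0  ''
   7  s[2:],s[4:]  1  'c'
   8  s[4:],s[0:]  2  'cb'
   9  s[0:],s[7:]  3  'cbc'
  10  s[7:],s[13:]  1  'c'
  11  s[13:],s[9:]  2  'cd'
  12  s[9:],s[14:]  0  ''
  13  s[14:],s[12:]  1  'd'
  14  s[12:],s[11:]  1  'd'
  15  s[11:],s[10:]  2  'dd'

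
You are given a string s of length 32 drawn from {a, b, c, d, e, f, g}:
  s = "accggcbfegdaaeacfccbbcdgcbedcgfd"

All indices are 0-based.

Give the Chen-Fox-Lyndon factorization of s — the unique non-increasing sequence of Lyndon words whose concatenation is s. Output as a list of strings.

["accggcbfegd", "aaeacfccbbcdgcbedcgfd"]

emit factor 1: 'accggcbfegd' (i=0, period=11)
emit factor 2: 'aaeacfccbbcdgcbedcgfd' (i=11, period=21)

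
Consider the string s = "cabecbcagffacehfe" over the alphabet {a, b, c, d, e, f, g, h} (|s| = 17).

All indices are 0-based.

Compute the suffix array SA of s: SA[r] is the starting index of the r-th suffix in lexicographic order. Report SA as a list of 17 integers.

[1, 11, 7, 5, 2, 0, 6, 4, 12, 16, 3, 13, 10, 15, 9, 8, 14]

rank→(start, suffix):
  0 → (1, 'abecbcagffacehfe')
  1 → (11, 'acehfe')
  2 → (7, 'agffacehfe')
  3 → (5, 'bcagffacehfe')
  4 → (2, 'becbcagffacehfe')
  5 → (0, 'cabecbcagffacehfe')
  6 → (6, 'cagffacehfe')
  7 → (4, 'cbcagffacehfe')
  8 → (12, 'cehfe')
  9 → (16, 'e')
  10 → (3, 'ecbcagffacehfe')
  11 → (13, 'ehfe')
  12 → (10, 'facehfe')
  13 → (15, 'fe')
  14 → (9, 'ffacehfe')
  15 → (8, 'gffacehfe')
  16 → (14, 'hfe')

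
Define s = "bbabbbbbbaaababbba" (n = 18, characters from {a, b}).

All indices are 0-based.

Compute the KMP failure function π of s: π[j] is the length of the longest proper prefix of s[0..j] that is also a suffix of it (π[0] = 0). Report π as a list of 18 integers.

[0, 1, 0, 1, 2, 2, 2, 2, 2, 3, 0, 0, 1, 0, 1, 2, 2, 3]

π[0] = 0
j=1 s[j]='b': π[1]=1 (border 'b')
j=2 s[j]='a': k: 1→0; π[2]=0 (border '')
j=3 s[j]='b': π[3]=1 (border 'b')
j=4 s[j]='b': π[4]=2 (border 'bb')
j=5 s[j]='b': k: 2→1; π[5]=2 (border 'bb')
j=6 s[j]='b': k: 2→1; π[6]=2 (border 'bb')
j=7 s[j]='b': k: 2→1; π[7]=2 (border 'bb')
j=8 s[j]='b': k: 2→1; π[8]=2 (border 'bb')
j=9 s[j]='a': π[9]=3 (border 'bba')
j=10 s[j]='a': k: 3→0; π[10]=0 (border '')
j=11 s[j]='a': π[11]=0 (border '')
j=12 s[j]='b': π[12]=1 (border 'b')
j=13 s[j]='a': k: 1→0; π[13]=0 (border '')
j=14 s[j]='b': π[14]=1 (border 'b')
j=15 s[j]='b': π[15]=2 (border 'bb')
j=16 s[j]='b': k: 2→1; π[16]=2 (border 'bb')
j=17 s[j]='a': π[17]=3 (border 'bba')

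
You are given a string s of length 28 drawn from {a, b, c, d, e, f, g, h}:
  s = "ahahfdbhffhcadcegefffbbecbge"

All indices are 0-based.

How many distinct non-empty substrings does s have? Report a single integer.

381

sorted suffixes:
  #0 SA[0]=12  'adcegefffbbecbge'
  #1 SA[1]=0  'ahahfdbhffhcadcegefffbbecbge'
  #2 SA[2]=2  'ahfdbhffhcadcegefffbbecbge'
  #3 SA[3]=21  'bbecbge'
  #4 SA[4]=22  'becbge'
  #5 SA[5]=25  'bge'
  #6 SA[6]=6  'bhffhcadcegefffbbecbge'
  #7 SA[7]=11  'cadcegefffbbecbge'
  #8 SA[8]=24  'cbge'
  #9 SA[9]=14  'cegefffbbecbge'
  #10 SA[10]=5  'dbhffhcadcegefffbbecbge'
  #11 SA[11]=13  'dcegefffbbecbge'
  #12 SA[12]=27  'e'
  #13 SA[13]=23  'ecbge'
  #14 SA[14]=17  'efffbbecbge'
  #15 SA[15]=15  'egefffbbecbge'
  #16 SA[16]=20  'fbbecbge'
  #17 SA[17]=4  'fdbhffhcadcegefffbbecbge'
  #18 SA[18]=19  'ffbbecbge'
  #19 SA[19]=18  'fffbbecbge'
  #20 SA[20]=8  'ffhcadcegefffbbecbge'
  #21 SA[21]=9  'fhcadcegefffbbecbge'
  #22 SA[22]=26  'ge'
  #23 SA[23]=16  'gefffbbecbge'
  #24 SA[24]=1  'hahfdbhffhcadcegefffbbecbge'
  #25 SA[25]=10  'hcadcegefffbbecbge'
  #26 SA[26]=3  'hfdbhffhcadcegefffbbecbge'
  #27 SA[27]=7  'hffhcadcegefffbbecbge'

SA = [12, 0, 2, 21, 22, 25, 6, 11, 24, 14, 5, 13, 27, 23, 17, 15, 20, 4, 19, 18, 8, 9, 26, 16, 1, 10, 3, 7]
[i] adj suffixes → lcp
  [1] 12/0 → 1 ('a')
  [2] 0/2 → 2 ('ah')
  [3] 2/21 → 0 ('')
  [4] 21/22 → 1 ('b')
  [5] 22/25 → 1 ('b')
  [6] 25/6 → 1 ('b')
  [7] 6/11 → 0 ('')
  [8] 11/24 → 1 ('c')
  [9] 24/14 → 1 ('c')
  [10] 14/5 → 0 ('')
  [11] 5/13 → 1 ('d')
  [12] 13/27 → 0 ('')
  [13] 27/23 → 1 ('e')
  [14] 23/17 → 1 ('e')
  [15] 17/15 → 1 ('e')
  [16] 15/20 → 0 ('')
  [17] 20/4 → 1 ('f')
  [18] 4/19 → 1 ('f')
  [19] 19/18 → 2 ('ff')
  [20] 18/8 → 2 ('ff')
  [21] 8/9 → 1 ('f')
  [22] 9/26 → 0 ('')
  [23] 26/16 → 2 ('ge')
  [24] 16/1 → 0 ('')
  [25] 1/10 → 1 ('h')
  [26] 10/3 → 1 ('h')
  [27] 3/7 → 2 ('hf')

n(n+1)/2 = 28·29/2 = 406
Σ LCP = 0 + 1 + 2 + 0 + 1 + 1 + 1 + 0 + 1 + 1 + 0 + 1 + 0 + 1 + 1 + 1 + 0 + 1 + 1 + 2 + 2 + 1 + 0 + 2 + 0 + 1 + 1 + 2 = 25
distinct = 406 − 25 = 381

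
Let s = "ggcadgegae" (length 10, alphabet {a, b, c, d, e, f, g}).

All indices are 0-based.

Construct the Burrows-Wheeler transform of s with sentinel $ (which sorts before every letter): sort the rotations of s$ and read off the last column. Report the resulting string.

ecggaagegd$

rank  rotation     last
    0  $ggcadgegae  e
    1  adgegae$ggc  c
    2  ae$ggcadgeg  g
    3  cadgegae$gg  g
    4  dgegae$ggca  a
    5  e$ggcadgega  a
    6  egae$ggcadg  g
    7  gae$ggcadge  e
    8  gcadgegae$g  g
    9  gegae$ggcad  d
   10  ggcadgegae$  $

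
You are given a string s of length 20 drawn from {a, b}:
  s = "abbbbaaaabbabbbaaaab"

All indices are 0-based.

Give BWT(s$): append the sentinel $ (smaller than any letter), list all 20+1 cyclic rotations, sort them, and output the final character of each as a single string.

bbbaaaaaab$abbbbbaaba

rank  rotation               last
    0  $abbbbaaaabbabbbaaaab  b
    1  aaaab$abbbbaaaabbabbb  b
    2  aaaabbabbbaaaab$abbbb  b
    3  aaab$abbbbaaaabbabbba  a
    4  aaabbabbbaaaab$abbbba  a
    5  aab$abbbbaaaabbabbbaa  a
    6  aabbabbbaaaab$abbbbaa  a
    7  ab$abbbbaaaabbabbbaaa  a
    8  abbabbbaaaab$abbbbaaa  a
    9  abbbaaaab$abbbbaaaabb  b
   10  abbbbaaaabbabbbaaaab$  $
   11  b$abbbbaaaabbabbbaaaa  a
   12  baaaab$abbbbaaaabbabb  b
   13  baaaabbabbbaaaab$abbb  b
   14  babbbaaaab$abbbbaaaab  b
   15  bbaaaab$abbbbaaaabbab  b
   16  bbaaaabbabbbaaaab$abb  b
   17  bbabbbaaaab$abbbbaaaa  a
   18  bbbaaaab$abbbbaaaabba  a
   19  bbbaaaabbabbbaaaab$ab  b
   20  bbbbaaaabbabbbaaaab$a  a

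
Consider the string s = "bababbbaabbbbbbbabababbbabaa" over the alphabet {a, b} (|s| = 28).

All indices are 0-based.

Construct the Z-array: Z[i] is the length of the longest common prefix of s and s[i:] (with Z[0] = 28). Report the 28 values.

Z[0]=28
i=1: outside box; Z[1]=0
i=2: outside box; Z[2]=3 extend→box=[2,5)
i=3: min(r-i=2, Z[1]=0)=0; Z[3]=0
i=4: min(r-i=1, Z[2]=3)=1; Z[4]=1
i=5: outside box; Z[5]=1 extend→box=[5,6)
i=6: outside box; Z[6]=2 extend→box=[6,8)
i=7: min(r-i=1, Z[1]=0)=0; Z[7]=0
i=8: outside box; Z[8]=0
i=9: outside box; Z[9]=1 extend→box=[9,10)
i=10: outside box; Z[10]=1 extend→box=[10,11)
i=11: outside box; Z[11]=1 extend→box=[11,12)
i=12: outside box; Z[12]=1 extend→box=[12,13)
i=13: outside box; Z[13]=1 extend→box=[13,14)
i=14: outside box; Z[14]=1 extend→box=[14,15)
i=15: outside box; Z[15]=5 extend→box=[15,20)
i=16: min(r-i=4, Z[1]=0)=0; Z[16]=0
i=17: min(r-i=3, Z[2]=3)=3; Z[17]=8 extend→box=[17,25)
i=18: min(r-i=7, Z[1]=0)=0; Z[18]=0
i=19: min(r-i=6, Z[2]=3)=3; Z[19]=3
i=20: min(r-i=5, Z[3]=0)=0; Z[20]=0
i=21: min(r-i=4, Z[4]=1)=1; Z[21]=1
i=22: min(r-i=3, Z[5]=1)=1; Z[22]=1
i=23: min(r-i=2, Z[6]=2)=2; Z[23]=4 extend→box=[23,27)
i=24: min(r-i=3, Z[1]=0)=0; Z[24]=0
i=25: min(r-i=2, Z[2]=3)=2; Z[25]=2
i=26: min(r-i=1, Z[3]=0)=0; Z[26]=0
i=27: outside box; Z[27]=0

[28, 0, 3, 0, 1, 1, 2, 0, 0, 1, 1, 1, 1, 1, 1, 5, 0, 8, 0, 3, 0, 1, 1, 4, 0, 2, 0, 0]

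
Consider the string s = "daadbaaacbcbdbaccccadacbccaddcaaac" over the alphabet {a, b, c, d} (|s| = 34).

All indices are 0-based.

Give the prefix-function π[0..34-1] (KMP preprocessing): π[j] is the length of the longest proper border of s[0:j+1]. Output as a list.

[0, 0, 0, 1, 0, 0, 0, 0, 0, 0, 0, 0, 1, 0, 0, 0, 0, 0, 0, 0, 1, 2, 0, 0, 0, 0, 0, 1, 1, 0, 0, 0, 0, 0]

π[0] = 0
j=1 s[j]='a': π[1]=0 (border '')
j=2 s[j]='a': π[2]=0 (border '')
j=3 s[j]='d': π[3]=1 (border 'd')
j=4 s[j]='b': k: 1→0; π[4]=0 (border '')
j=5 s[j]='a': π[5]=0 (border '')
j=6 s[j]='a': π[6]=0 (border '')
j=7 s[j]='a': π[7]=0 (border '')
j=8 s[j]='c': π[8]=0 (border '')
j=9 s[j]='b': π[9]=0 (border '')
j=10 s[j]='c': π[10]=0 (border '')
j=11 s[j]='b': π[11]=0 (border '')
j=12 s[j]='d': π[12]=1 (border 'd')
j=13 s[j]='b': k: 1→0; π[13]=0 (border '')
j=14 s[j]='a': π[14]=0 (border '')
j=15 s[j]='c': π[15]=0 (border '')
j=16 s[j]='c': π[16]=0 (border '')
j=17 s[j]='c': π[17]=0 (border '')
j=18 s[j]='c': π[18]=0 (border '')
j=19 s[j]='a': π[19]=0 (border '')
j=20 s[j]='d': π[20]=1 (border 'd')
j=21 s[j]='a': π[21]=2 (border 'da')
j=22 s[j]='c': k: 2→0; π[22]=0 (border '')
j=23 s[j]='b': π[23]=0 (border '')
j=24 s[j]='c': π[24]=0 (border '')
j=25 s[j]='c': π[25]=0 (border '')
j=26 s[j]='a': π[26]=0 (border '')
j=27 s[j]='d': π[27]=1 (border 'd')
j=28 s[j]='d': k: 1→0; π[28]=1 (border 'd')
j=29 s[j]='c': k: 1→0; π[29]=0 (border '')
j=30 s[j]='a': π[30]=0 (border '')
j=31 s[j]='a': π[31]=0 (border '')
j=32 s[j]='a': π[32]=0 (border '')
j=33 s[j]='c': π[33]=0 (border '')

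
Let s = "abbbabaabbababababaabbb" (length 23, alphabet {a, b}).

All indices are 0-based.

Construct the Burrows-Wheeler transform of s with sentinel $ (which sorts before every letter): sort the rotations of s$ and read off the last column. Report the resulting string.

rank  rotation                  last
    0  $abbbabaabbababababaabbb  b
    1  aabbababababaabbb$abbbab  b
    2  aabbb$abbbabaabbabababab  b
    3  abaabbababababaabbb$abbb  b
    4  abaabbb$abbbabaabbababab  b
    5  ababaabbb$abbbabaabbabab  b
    6  abababaabbb$abbbabaabbab  b
    7  ababababaabbb$abbbabaabb  b
    8  abbababababaabbb$abbbaba  a
    9  abbb$abbbabaabbababababa  a
   10  abbbabaabbababababaabbb$  $
   11  b$abbbabaabbababababaabb  b
   12  baabbababababaabbb$abbba  a
   13  baabbb$abbbabaabbabababa  a
   14  babaabbababababaabbb$abb  b
   15  babaabbb$abbbabaabbababa  a
   16  bababaabbb$abbbabaabbaba  a
   17  babababaabbb$abbbabaabba  a
   18  bababababaabbb$abbbabaab  b
   19  bb$abbbabaabbababababaab  b
   20  bbabaabbababababaabbb$ab  b
   21  bbababababaabbb$abbbabaa  a
   22  bbb$abbbabaabbababababaa  a
   23  bbbabaabbababababaabbb$a  a

bbbbbbbbaa$baabaaabbbaaa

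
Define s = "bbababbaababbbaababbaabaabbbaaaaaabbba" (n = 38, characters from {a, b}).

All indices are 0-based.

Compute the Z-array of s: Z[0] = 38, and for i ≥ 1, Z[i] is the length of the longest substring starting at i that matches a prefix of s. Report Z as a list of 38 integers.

[38, 1, 0, 1, 0, 3, 1, 0, 0, 1, 0, 2, 3, 1, 0, 0, 1, 0, 3, 1, 0, 0, 1, 0, 0, 2, 3, 1, 0, 0, 0, 0, 0, 0, 2, 3, 1, 0]

Z[0]=38
i=1: outside box; Z[1]=1 grow→box=[1,2)
i=2: outside box; Z[2]=0
i=3: outside box; Z[3]=1 grow→box=[3,4)
i=4: outside box; Z[4]=0
i=5: outside box; Z[5]=3 grow→box=[5,8)
i=6: min(r-i=2, Z[1]=1)=1; Z[6]=1
i=7: min(r-i=1, Z[2]=0)=0; Z[7]=0
i=8: outside box; Z[8]=0
i=9: outside box; Z[9]=1 grow→box=[9,10)
i=10: outside box; Z[10]=0
i=11: outside box; Z[11]=2 grow→box=[11,13)
i=12: min(r-i=1, Z[1]=1)=1; Z[12]=3 grow→box=[12,15)
i=13: min(r-i=2, Z[1]=1)=1; Z[13]=1
i=14: min(r-i=1, Z[2]=0)=0; Z[14]=0
i=15: outside box; Z[15]=0
i=16: outside box; Z[16]=1 grow→box=[16,17)
i=17: outside box; Z[17]=0
i=18: outside box; Z[18]=3 grow→box=[18,21)
i=19: min(r-i=2, Z[1]=1)=1; Z[19]=1
i=20: min(r-i=1, Z[2]=0)=0; Z[20]=0
i=21: outside box; Z[21]=0
i=22: outside box; Z[22]=1 grow→box=[22,23)
i=23: outside box; Z[23]=0
i=24: outside box; Z[24]=0
i=25: outside box; Z[25]=2 grow→box=[25,27)
i=26: min(r-i=1, Z[1]=1)=1; Z[26]=3 grow→box=[26,29)
i=27: min(r-i=2, Z[1]=1)=1; Z[27]=1
i=28: min(r-i=1, Z[2]=0)=0; Z[28]=0
i=29: outside box; Z[29]=0
i=30: outside box; Z[30]=0
i=31: outside box; Z[31]=0
i=32: outside box; Z[32]=0
i=33: outside box; Z[33]=0
i=34: outside box; Z[34]=2 grow→box=[34,36)
i=35: min(r-i=1, Z[1]=1)=1; Z[35]=3 grow→box=[35,38)
i=36: min(r-i=2, Z[1]=1)=1; Z[36]=1
i=37: min(r-i=1, Z[2]=0)=0; Z[37]=0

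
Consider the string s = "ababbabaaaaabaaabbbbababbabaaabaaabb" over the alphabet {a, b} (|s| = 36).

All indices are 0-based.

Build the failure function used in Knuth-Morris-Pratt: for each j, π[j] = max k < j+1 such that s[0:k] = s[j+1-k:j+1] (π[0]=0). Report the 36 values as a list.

[0, 0, 1, 2, 0, 1, 2, 3, 1, 1, 1, 1, 2, 3, 1, 1, 2, 0, 0, 0, 1, 2, 3, 4, 5, 6, 7, 8, 9, 10, 2, 3, 1, 1, 2, 0]

π[0] = 0
j=1 s[j]='b': π[1]=0 (border '')
j=2 s[j]='a': π[2]=1 (border 'a')
j=3 s[j]='b': π[3]=2 (border 'ab')
j=4 s[j]='b': k: 2→0; π[4]=0 (border '')
j=5 s[j]='a': π[5]=1 (border 'a')
j=6 s[j]='b': π[6]=2 (border 'ab')
j=7 s[j]='a': π[7]=3 (border 'aba')
j=8 s[j]='a': k: 3→1→0; π[8]=1 (border 'a')
j=9 s[j]='a': k: 1→0; π[9]=1 (border 'a')
j=10 s[j]='a': k: 1→0; π[10]=1 (border 'a')
j=11 s[j]='a': k: 1→0; π[11]=1 (border 'a')
j=12 s[j]='b': π[12]=2 (border 'ab')
j=13 s[j]='a': π[13]=3 (border 'aba')
j=14 s[j]='a': k: 3→1→0; π[14]=1 (border 'a')
j=15 s[j]='a': k: 1→0; π[15]=1 (border 'a')
j=16 s[j]='b': π[16]=2 (border 'ab')
j=17 s[j]='b': k: 2→0; π[17]=0 (border '')
j=18 s[j]='b': π[18]=0 (border '')
j=19 s[j]='b': π[19]=0 (border '')
j=20 s[j]='a': π[20]=1 (border 'a')
j=21 s[j]='b': π[21]=2 (border 'ab')
j=22 s[j]='a': π[22]=3 (border 'aba')
j=23 s[j]='b': π[23]=4 (border 'abab')
j=24 s[j]='b': π[24]=5 (border 'ababb')
j=25 s[j]='a': π[25]=6 (border 'ababba')
j=26 s[j]='b': π[26]=7 (border 'ababbab')
j=27 s[j]='a': π[27]=8 (border 'ababbaba')
j=28 s[j]='a': π[28]=9 (border 'ababbabaa')
j=29 s[j]='a': π[29]=10 (border 'ababbabaaa')
j=30 s[j]='b': k: 10→1; π[30]=2 (border 'ab')
j=31 s[j]='a': π[31]=3 (border 'aba')
j=32 s[j]='a': k: 3→1→0; π[32]=1 (border 'a')
j=33 s[j]='a': k: 1→0; π[33]=1 (border 'a')
j=34 s[j]='b': π[34]=2 (border 'ab')
j=35 s[j]='b': k: 2→0; π[35]=0 (border '')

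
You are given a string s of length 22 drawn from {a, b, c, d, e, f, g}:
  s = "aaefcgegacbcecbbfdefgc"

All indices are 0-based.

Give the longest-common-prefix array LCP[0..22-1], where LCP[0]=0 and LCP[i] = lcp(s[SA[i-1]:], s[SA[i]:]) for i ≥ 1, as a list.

[0, 1, 1, 0, 1, 1, 0, 1, 2, 1, 1, 0, 0, 1, 2, 1, 0, 1, 1, 0, 1, 1]

rank→(start, suffix):
  0 → (0, 'aaefcgegacbcecbbfdefgc')
  1 → (8, 'acbcecbbfdefgc')
  2 → (1, 'aefcgegacbcecbbfdefgc')
  3 → (14, 'bbfdefgc')
  4 → (10, 'bcecbbfdefgc')
  5 → (15, 'bfdefgc')
  6 → (21, 'c')
  7 → (13, 'cbbfdefgc')
  8 → (9, 'cbcecbbfdefgc')
  9 → (11, 'cecbbfdefgc')
  10 → (4, 'cgegacbcecbbfdefgc')
  11 → (17, 'defgc')
  12 → (12, 'ecbbfdefgc')
  13 → (2, 'efcgegacbcecbbfdefgc')
  14 → (18, 'efgc')
  15 → (6, 'egacbcecbbfdefgc')
  16 → (3, 'fcgegacbcecbbfdefgc')
  17 → (16, 'fdefgc')
  18 → (19, 'fgc')
  19 → (7, 'gacbcecbbfdefgc')
  20 → (20, 'gc')
  21 → (5, 'gegacbcecbbfdefgc')

SA = [0, 8, 1, 14, 10, 15, 21, 13, 9, 11, 4, 17, 12, 2, 18, 6, 3, 16, 19, 7, 20, 5]
i: (SA[i-1],SA[i]) lcp shared
  1: (0,8) 1 'a'
  2: (8,1) 1 'a'
  3: (1,14) 0 ''
  4: (14,10) 1 'b'
  5: (10,15) 1 'b'
  6: (15,21) 0 ''
  7: (21,13) 1 'c'
  8: (13,9) 2 'cb'
  9: (9,11) 1 'c'
  10: (11,4) 1 'c'
  11: (4,17) 0 ''
  12: (17,12) 0 ''
  13: (12,2) 1 'e'
  14: (2,18) 2 'ef'
  15: (18,6) 1 'e'
  16: (6,3) 0 ''
  17: (3,16) 1 'f'
  18: (16,19) 1 'f'
  19: (19,7) 0 ''
  20: (7,20) 1 'g'
  21: (20,5) 1 'g'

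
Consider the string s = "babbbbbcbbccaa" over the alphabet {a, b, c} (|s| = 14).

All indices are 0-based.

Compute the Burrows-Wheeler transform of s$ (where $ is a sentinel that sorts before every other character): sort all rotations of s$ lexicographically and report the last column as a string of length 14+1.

aacb$abbbcbbcbb

rank  rotation         last
    0  $babbbbbcbbccaa  a
    1  a$babbbbbcbbcca  a
    2  aa$babbbbbcbbcc  c
    3  abbbbbcbbccaa$b  b
    4  babbbbbcbbccaa$  $
    5  bbbbbcbbccaa$ba  a
    6  bbbbcbbccaa$bab  b
    7  bbbcbbccaa$babb  b
    8  bbcbbccaa$babbb  b
    9  bbccaa$babbbbbc  c
   10  bcbbccaa$babbbb  b
   11  bccaa$babbbbbcb  b
   12  caa$babbbbbcbbc  c
   13  cbbccaa$babbbbb  b
   14  ccaa$babbbbbcbb  b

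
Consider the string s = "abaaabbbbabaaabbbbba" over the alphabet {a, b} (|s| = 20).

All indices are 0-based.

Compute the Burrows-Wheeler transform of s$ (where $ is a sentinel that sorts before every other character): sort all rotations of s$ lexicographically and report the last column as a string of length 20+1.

rank  rotation               last
    0  $abaaabbbbabaaabbbbba  a
    1  a$abaaabbbbabaaabbbbb  b
    2  aaabbbbabaaabbbbba$ab  b
    3  aaabbbbba$abaaabbbbab  b
    4  aabbbbabaaabbbbba$aba  a
    5  aabbbbba$abaaabbbbaba  a
    6  abaaabbbbabaaabbbbba$  $
    7  abaaabbbbba$abaaabbbb  b
    8  abbbbabaaabbbbba$abaa  a
    9  abbbbba$abaaabbbbabaa  a
   10  ba$abaaabbbbabaaabbbb  b
   11  baaabbbbabaaabbbbba$a  a
   12  baaabbbbba$abaaabbbba  a
   13  babaaabbbbba$abaaabbb  b
   14  bba$abaaabbbbabaaabbb  b
   15  bbabaaabbbbba$abaaabb  b
   16  bbba$abaaabbbbabaaabb  b
   17  bbbabaaabbbbba$abaaab  b
   18  bbbba$abaaabbbbabaaab  b
   19  bbbbabaaabbbbba$abaaa  a
   20  bbbbba$abaaabbbbabaaa  a

abbbaa$baabaabbbbbbaa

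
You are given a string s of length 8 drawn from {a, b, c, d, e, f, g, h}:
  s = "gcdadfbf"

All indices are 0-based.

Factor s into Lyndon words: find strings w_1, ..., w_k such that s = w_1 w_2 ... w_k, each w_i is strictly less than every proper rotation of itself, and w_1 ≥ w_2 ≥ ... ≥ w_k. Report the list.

emit factor 1: 'g' (i=0, period=1)
emit factor 2: 'cd' (i=1, period=2)
emit factor 3: 'adfbf' (i=3, period=5)

["g", "cd", "adfbf"]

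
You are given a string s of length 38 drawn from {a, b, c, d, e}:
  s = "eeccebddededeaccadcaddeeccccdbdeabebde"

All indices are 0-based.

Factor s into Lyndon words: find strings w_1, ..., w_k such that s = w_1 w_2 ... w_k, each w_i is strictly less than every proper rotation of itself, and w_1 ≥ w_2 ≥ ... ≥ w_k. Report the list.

["e", "e", "cce", "bddedede", "accadcaddeeccccdbde", "abebde"]

emit factor 1: 'e' (i=0, period=1)
emit factor 2: 'e' (i=1, period=1)
emit factor 3: 'cce' (i=2, period=3)
emit factor 4: 'bddedede' (i=5, period=8)
emit factor 5: 'accadcaddeeccccdbde' (i=13, period=19)
emit factor 6: 'abebde' (i=32, period=6)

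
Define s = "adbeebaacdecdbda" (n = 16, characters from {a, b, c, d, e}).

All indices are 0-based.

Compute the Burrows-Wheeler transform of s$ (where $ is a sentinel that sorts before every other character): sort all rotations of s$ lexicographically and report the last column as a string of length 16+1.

adba$eddeabcacedb

rank  rotation           last
    0  $adbeebaacdecdbda  a
    1  a$adbeebaacdecdbd  d
    2  aacdecdbda$adbeeb  b
    3  acdecdbda$adbeeba  a
    4  adbeebaacdecdbda$  $
    5  baacdecdbda$adbee  e
    6  bda$adbeebaacdecd  d
    7  beebaacdecdbda$ad  d
    8  cdbda$adbeebaacde  e
    9  cdecdbda$adbeebaa  a
   10  da$adbeebaacdecdb  b
   11  dbda$adbeebaacdec  c
   12  dbeebaacdecdbda$a  a
   13  decdbda$adbeebaac  c
   14  ebaacdecdbda$adbe  e
   15  ecdbda$adbeebaacd  d
   16  eebaacdecdbda$adb  b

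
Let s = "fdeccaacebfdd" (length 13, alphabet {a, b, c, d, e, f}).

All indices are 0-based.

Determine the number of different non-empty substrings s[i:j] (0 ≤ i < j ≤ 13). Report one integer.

83

rank→(start, suffix):
  0 → (5, 'aacebfdd')
  1 → (6, 'acebfdd')
  2 → (9, 'bfdd')
  3 → (4, 'caacebfdd')
  4 → (3, 'ccaacebfdd')
  5 → (7, 'cebfdd')
  6 → (12, 'd')
  7 → (11, 'dd')
  8 → (1, 'deccaacebfdd')
  9 → (8, 'ebfdd')
  10 → (2, 'eccaacebfdd')
  11 → (10, 'fdd')
  12 → (0, 'fdeccaacebfdd')

SA = [5, 6, 9, 4, 3, 7, 12, 11, 1, 8, 2, 10, 0]
i: (SA[i-1],SA[i]) lcp shared
  1: (5,6) 1 'a'
  2: (6,9) 0 ''
  3: (9,4) 0 ''
  4: (4,3) 1 'c'
  5: (3,7) 1 'c'
  6: (7,12) 0 ''
  7: (12,11) 1 'd'
  8: (11,1) 1 'd'
  9: (1,8) 0 ''
  10: (8,2) 1 'e'
  11: (2,10) 0 ''
  12: (10,0) 2 'fd'

n(n+1)/2 = 13·14/2 = 91
Σ LCP = 0 + 1 + 0 + 0 + 1 + 1 + 0 + 1 + 1 + 0 + 1 + 0 + 2 = 8
distinct = 91 − 8 = 83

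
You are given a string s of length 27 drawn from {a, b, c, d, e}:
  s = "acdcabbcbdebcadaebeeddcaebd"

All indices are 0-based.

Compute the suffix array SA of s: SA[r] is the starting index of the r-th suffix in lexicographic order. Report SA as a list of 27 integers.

[4, 0, 13, 23, 15, 5, 11, 6, 25, 8, 17, 3, 12, 22, 7, 1, 26, 14, 2, 21, 20, 9, 10, 24, 16, 19, 18]

rank→(start, suffix):
  0 → (4, 'abbcbdebcadaebeeddcaebd')
  1 → (0, 'acdcabbcbdebcadaebeeddcaebd')
  2 → (13, 'adaebeeddcaebd')
  3 → (23, 'aebd')
  4 → (15, 'aebeeddcaebd')
  5 → (5, 'bbcbdebcadaebeeddcaebd')
  6 → (11, 'bcadaebeeddcaebd')
  7 → (6, 'bcbdebcadaebeeddcaebd')
  8 → (25, 'bd')
  9 → (8, 'bdebcadaebeeddcaebd')
  10 → (17, 'beeddcaebd')
  11 → (3, 'cabbcbdebcadaebeeddcaebd')
  12 → (12, 'cadaebeeddcaebd')
  13 → (22, 'caebd')
  14 → (7, 'cbdebcadaebeeddcaebd')
  15 → (1, 'cdcabbcbdebcadaebeeddcaebd')
  16 → (26, 'd')
  17 → (14, 'daebeeddcaebd')
  18 → (2, 'dcabbcbdebcadaebeeddcaebd')
  19 → (21, 'dcaebd')
  20 → (20, 'ddcaebd')
  21 → (9, 'debcadaebeeddcaebd')
  22 → (10, 'ebcadaebeeddcaebd')
  23 → (24, 'ebd')
  24 → (16, 'ebeeddcaebd')
  25 → (19, 'eddcaebd')
  26 → (18, 'eeddcaebd')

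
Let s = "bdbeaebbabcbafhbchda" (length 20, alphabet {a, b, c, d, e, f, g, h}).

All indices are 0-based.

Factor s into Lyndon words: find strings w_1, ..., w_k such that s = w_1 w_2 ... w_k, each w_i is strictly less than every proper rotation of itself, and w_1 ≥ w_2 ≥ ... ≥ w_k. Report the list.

["bdbe", "aebb", "abcbafhbchd", "a"]

emit factor 1: 'bdbe' (i=0, period=4)
emit factor 2: 'aebb' (i=4, period=4)
emit factor 3: 'abcbafhbchd' (i=8, period=11)
emit factor 4: 'a' (i=19, period=1)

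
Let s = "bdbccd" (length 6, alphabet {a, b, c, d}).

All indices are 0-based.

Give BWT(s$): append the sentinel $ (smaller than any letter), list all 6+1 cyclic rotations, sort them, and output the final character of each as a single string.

dd$bccb

rank  rotation last
    0  $bdbccd  d
    1  bccd$bd  d
    2  bdbccd$  $
    3  ccd$bdb  b
    4  cd$bdbc  c
    5  d$bdbcc  c
    6  dbccd$b  b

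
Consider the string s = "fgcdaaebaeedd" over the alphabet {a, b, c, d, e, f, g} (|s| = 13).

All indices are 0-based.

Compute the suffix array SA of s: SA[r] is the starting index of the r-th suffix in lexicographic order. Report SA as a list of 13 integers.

[4, 5, 8, 7, 2, 12, 3, 11, 6, 10, 9, 0, 1]

sorted suffixes:
  #0 SA[0]=4  'aaebaeedd'
  #1 SA[1]=5  'aebaeedd'
  #2 SA[2]=8  'aeedd'
  #3 SA[3]=7  'baeedd'
  #4 SA[4]=2  'cdaaebaeedd'
  #5 SA[5]=12  'd'
  #6 SA[6]=3  'daaebaeedd'
  #7 SA[7]=11  'dd'
  #8 SA[8]=6  'ebaeedd'
  #9 SA[9]=10  'edd'
  #10 SA[10]=9  'eedd'
  #11 SA[11]=0  'fgcdaaebaeedd'
  #12 SA[12]=1  'gcdaaebaeedd'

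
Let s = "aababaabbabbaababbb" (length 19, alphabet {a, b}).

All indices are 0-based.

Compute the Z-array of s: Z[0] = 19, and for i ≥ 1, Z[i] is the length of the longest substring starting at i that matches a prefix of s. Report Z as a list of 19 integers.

[19, 1, 0, 1, 0, 3, 1, 0, 0, 1, 0, 0, 5, 1, 0, 1, 0, 0, 0]

Z[0]=19
i=1: outside box; Z[1]=1 grow→box=[1,2)
i=2: outside box; Z[2]=0
i=3: outside box; Z[3]=1 grow→box=[3,4)
i=4: outside box; Z[4]=0
i=5: outside box; Z[5]=3 grow→box=[5,8)
i=6: min(r-i=2, Z[1]=1)=1; Z[6]=1
i=7: min(r-i=1, Z[2]=0)=0; Z[7]=0
i=8: outside box; Z[8]=0
i=9: outside box; Z[9]=1 grow→box=[9,10)
i=10: outside box; Z[10]=0
i=11: outside box; Z[11]=0
i=12: outside box; Z[12]=5 grow→box=[12,17)
i=13: min(r-i=4, Z[1]=1)=1; Z[13]=1
i=14: min(r-i=3, Z[2]=0)=0; Z[14]=0
i=15: min(r-i=2, Z[3]=1)=1; Z[15]=1
i=16: min(r-i=1, Z[4]=0)=0; Z[16]=0
i=17: outside box; Z[17]=0
i=18: outside box; Z[18]=0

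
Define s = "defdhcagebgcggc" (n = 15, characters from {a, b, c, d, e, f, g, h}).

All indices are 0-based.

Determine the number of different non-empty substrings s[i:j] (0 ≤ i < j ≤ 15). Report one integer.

112

sorted suffixes:
  #0 SA[0]=6  'agebgcggc'
  #1 SA[1]=9  'bgcggc'
  #2 SA[2]=14  'c'
  #3 SA[3]=5  'cagebgcggc'
  #4 SA[4]=11  'cggc'
  #5 SA[5]=0  'defdhcagebgcggc'
  #6 SA[6]=3  'dhcagebgcggc'
  #7 SA[7]=8  'ebgcggc'
  #8 SA[8]=1  'efdhcagebgcggc'
  #9 SA[9]=2  'fdhcagebgcggc'
  #10 SA[10]=13  'gc'
  #11 SA[11]=10  'gcggc'
  #12 SA[12]=7  'gebgcggc'
  #13 SA[13]=12  'ggc'
  #14 SA[14]=4  'hcagebgcggc'

SA = [6, 9, 14, 5, 11, 0, 3, 8, 1, 2, 13, 10, 7, 12, 4]
[i] adj suffixes → lcp
  [1] 6/9 → 0 ('')
  [2] 9/14 → 0 ('')
  [3] 14/5 → 1 ('c')
  [4] 5/11 → 1 ('c')
  [5] 11/0 → 0 ('')
  [6] 0/3 → 1 ('d')
  [7] 3/8 → 0 ('')
  [8] 8/1 → 1 ('e')
  [9] 1/2 → 0 ('')
  [10] 2/13 → 0 ('')
  [11] 13/10 → 2 ('gc')
  [12] 10/7 → 1 ('g')
  [13] 7/12 → 1 ('g')
  [14] 12/4 → 0 ('')

n(n+1)/2 = 15·16/2 = 120
Σ LCP = 0 + 0 + 0 + 1 + 1 + 0 + 1 + 0 + 1 + 0 + 0 + 2 + 1 + 1 + 0 = 8
distinct = 120 − 8 = 112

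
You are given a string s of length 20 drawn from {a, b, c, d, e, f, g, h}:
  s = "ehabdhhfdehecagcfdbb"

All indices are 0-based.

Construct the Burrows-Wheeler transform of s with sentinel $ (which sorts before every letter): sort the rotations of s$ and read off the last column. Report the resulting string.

bhcbdaegffbh$dchaeehd

rank  rotation               last
    0  $ehabdhhfdehecagcfdbb  b
    1  abdhhfdehecagcfdbb$eh  h
    2  agcfdbb$ehabdhhfdehec  c
    3  b$ehabdhhfdehecagcfdb  b
    4  bb$ehabdhhfdehecagcfd  d
    5  bdhhfdehecagcfdbb$eha  a
    6  cagcfdbb$ehabdhhfdehe  e
    7  cfdbb$ehabdhhfdehecag  g
    8  dbb$ehabdhhfdehecagcf  f
    9  dehecagcfdbb$ehabdhhf  f
   10  dhhfdehecagcfdbb$ehab  b
   11  ecagcfdbb$ehabdhhfdeh  h
   12  ehabdhhfdehecagcfdbb$  $
   13  ehecagcfdbb$ehabdhhfd  d
   14  fdbb$ehabdhhfdehecagc  c
   15  fdehecagcfdbb$ehabdhh  h
   16  gcfdbb$ehabdhhfdeheca  a
   17  habdhhfdehecagcfdbb$e  e
   18  hecagcfdbb$ehabdhhfde  e
   19  hfdehecagcfdbb$ehabdh  h
   20  hhfdehecagcfdbb$ehabd  d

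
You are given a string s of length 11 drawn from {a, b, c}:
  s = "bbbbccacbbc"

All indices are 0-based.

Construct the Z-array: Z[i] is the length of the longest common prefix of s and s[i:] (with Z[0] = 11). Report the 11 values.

Z[0]=11
i=1: outside box; Z[1]=3 scan→box=[1,4)
i=2: min(r-i=2, Z[1]=3)=2; Z[2]=2
i=3: min(r-i=1, Z[2]=2)=1; Z[3]=1
i=4: outside box; Z[4]=0
i=5: outside box; Z[5]=0
i=6: outside box; Z[6]=0
i=7: outside box; Z[7]=0
i=8: outside box; Z[8]=2 scan→box=[8,10)
i=9: min(r-i=1, Z[1]=3)=1; Z[9]=1
i=10: outside box; Z[10]=0

[11, 3, 2, 1, 0, 0, 0, 0, 2, 1, 0]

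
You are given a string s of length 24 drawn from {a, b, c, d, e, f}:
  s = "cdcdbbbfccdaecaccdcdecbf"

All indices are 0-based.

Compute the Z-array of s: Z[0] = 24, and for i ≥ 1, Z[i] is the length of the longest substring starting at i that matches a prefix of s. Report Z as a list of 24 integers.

[24, 0, 2, 0, 0, 0, 0, 0, 1, 2, 0, 0, 0, 1, 0, 1, 4, 0, 2, 0, 0, 1, 0, 0]

Z[0]=24
i=1: fresh scan; Z[1]=0
i=2: fresh scan; Z[2]=2 scan→box=[2,4)
i=3: min(r-i=1, Z[1]=0)=0; Z[3]=0
i=4: fresh scan; Z[4]=0
i=5: fresh scan; Z[5]=0
i=6: fresh scan; Z[6]=0
i=7: fresh scan; Z[7]=0
i=8: fresh scan; Z[8]=1 scan→box=[8,9)
i=9: fresh scan; Z[9]=2 scan→box=[9,11)
i=10: min(r-i=1, Z[1]=0)=0; Z[10]=0
i=11: fresh scan; Z[11]=0
i=12: fresh scan; Z[12]=0
i=13: fresh scan; Z[13]=1 scan→box=[13,14)
i=14: fresh scan; Z[14]=0
i=15: fresh scan; Z[15]=1 scan→box=[15,16)
i=16: fresh scan; Z[16]=4 scan→box=[16,20)
i=17: min(r-i=3, Z[1]=0)=0; Z[17]=0
i=18: min(r-i=2, Z[2]=2)=2; Z[18]=2
i=19: min(r-i=1, Z[3]=0)=0; Z[19]=0
i=20: fresh scan; Z[20]=0
i=21: fresh scan; Z[21]=1 scan→box=[21,22)
i=22: fresh scan; Z[22]=0
i=23: fresh scan; Z[23]=0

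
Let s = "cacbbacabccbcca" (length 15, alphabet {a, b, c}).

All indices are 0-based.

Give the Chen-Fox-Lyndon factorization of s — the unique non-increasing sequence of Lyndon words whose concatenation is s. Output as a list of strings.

emit factor 1: 'c' (i=0, period=1)
emit factor 2: 'acbb' (i=1, period=4)
emit factor 3: 'ac' (i=5, period=2)
emit factor 4: 'abccbcc' (i=7, period=7)
emit factor 5: 'a' (i=14, period=1)

["c", "acbb", "ac", "abccbcc", "a"]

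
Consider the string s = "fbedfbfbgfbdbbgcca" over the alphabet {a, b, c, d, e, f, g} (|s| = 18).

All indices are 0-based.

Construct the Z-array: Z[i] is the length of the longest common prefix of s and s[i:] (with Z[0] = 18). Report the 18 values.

Z[0]=18
i=1: i≥r, start 0; Z[1]=0
i=2: i≥r, start 0; Z[2]=0
i=3: i≥r, start 0; Z[3]=0
i=4: i≥r, start 0; Z[4]=2 extend→box=[4,6)
i=5: min(r-i=1, Z[1]=0)=0; Z[5]=0
i=6: i≥r, start 0; Z[6]=2 extend→box=[6,8)
i=7: min(r-i=1, Z[1]=0)=0; Z[7]=0
i=8: i≥r, start 0; Z[8]=0
i=9: i≥r, start 0; Z[9]=2 extend→box=[9,11)
i=10: min(r-i=1, Z[1]=0)=0; Z[10]=0
i=11: i≥r, start 0; Z[11]=0
i=12: i≥r, start 0; Z[12]=0
i=13: i≥r, start 0; Z[13]=0
i=14: i≥r, start 0; Z[14]=0
i=15: i≥r, start 0; Z[15]=0
i=16: i≥r, start 0; Z[16]=0
i=17: i≥r, start 0; Z[17]=0

[18, 0, 0, 0, 2, 0, 2, 0, 0, 2, 0, 0, 0, 0, 0, 0, 0, 0]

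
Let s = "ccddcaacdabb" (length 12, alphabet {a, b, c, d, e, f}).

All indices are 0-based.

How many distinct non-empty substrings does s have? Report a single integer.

69

sorted suffixes:
  #0 SA[0]=5  'aacdabb'
  #1 SA[1]=9  'abb'
  #2 SA[2]=6  'acdabb'
  #3 SA[3]=11  'b'
  #4 SA[4]=10  'bb'
  #5 SA[5]=4  'caacdabb'
  #6 SA[6]=0  'ccddcaacdabb'
  #7 SA[7]=7  'cdabb'
  #8 SA[8]=1  'cddcaacdabb'
  #9 SA[9]=8  'dabb'
  #10 SA[10]=3  'dcaacdabb'
  #11 SA[11]=2  'ddcaacdabb'

SA = [5, 9, 6, 11, 10, 4, 0, 7, 1, 8, 3, 2]
rank  pair      lcp
   1  s[5:],s[9:]  1  'a'
   2  s[9:],s[6:]  1  'a'
   3  s[6:],s[11:]  0  ''
   4  s[11:],s[10:]  1  'b'
   5  s[10:],s[4:]  0  ''
   6  s[4:],s[0:]  1  'c'
   7  s[0:],s[7:]  1  'c'
   8  s[7:],s[1:]  2  'cd'
   9  s[1:],s[8:]  0  ''
  10  s[8:],s[3:]  1  'd'
  11  s[3:],s[2:]  1  'd'

n(n+1)/2 = 12·13/2 = 78
Σ LCP = 0 + 1 + 1 + 0 + 1 + 0 + 1 + 1 + 2 + 0 + 1 + 1 = 9
distinct = 78 − 9 = 69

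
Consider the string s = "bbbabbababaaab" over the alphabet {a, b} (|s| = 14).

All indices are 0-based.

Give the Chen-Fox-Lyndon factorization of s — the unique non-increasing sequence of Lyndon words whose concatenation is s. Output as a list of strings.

["b", "b", "b", "abb", "ab", "ab", "aaab"]

emit factor 1: 'b' (i=0, period=1)
emit factor 2: 'b' (i=1, period=1)
emit factor 3: 'b' (i=2, period=1)
emit factor 4: 'abb' (i=3, period=3)
emit factor 5: 'ab' (i=6, period=2)
emit factor 6: 'ab' (i=8, period=2)
emit factor 7: 'aaab' (i=10, period=4)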